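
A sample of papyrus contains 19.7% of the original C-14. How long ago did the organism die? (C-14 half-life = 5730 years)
Age = t½ × log₂(1/ratio) = 13430 years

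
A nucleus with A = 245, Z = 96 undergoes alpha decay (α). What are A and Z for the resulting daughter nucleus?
Daughter: A = 241, Z = 94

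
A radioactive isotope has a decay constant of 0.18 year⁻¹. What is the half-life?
t½ = ln(2)/λ = 3.851 years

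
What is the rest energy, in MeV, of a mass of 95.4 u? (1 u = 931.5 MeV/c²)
E = mc² = 88870 MeV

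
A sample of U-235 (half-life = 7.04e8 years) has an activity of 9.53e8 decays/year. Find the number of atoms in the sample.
N = A/λ = 9.679e17 atoms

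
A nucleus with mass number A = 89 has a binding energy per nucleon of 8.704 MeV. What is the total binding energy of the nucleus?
B.E. = 8.704 × 89 = 774.7 MeV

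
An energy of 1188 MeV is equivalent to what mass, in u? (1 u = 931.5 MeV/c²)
m = E/c² = 1.275 u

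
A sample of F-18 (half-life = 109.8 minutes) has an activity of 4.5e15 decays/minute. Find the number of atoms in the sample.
N = A/λ = 7.128e17 atoms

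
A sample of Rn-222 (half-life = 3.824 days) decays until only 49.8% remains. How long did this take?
t = t½ × log₂(N₀/N) = 3.846 days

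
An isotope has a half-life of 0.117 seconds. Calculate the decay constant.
λ = ln(2)/t½ = 5.924 second⁻¹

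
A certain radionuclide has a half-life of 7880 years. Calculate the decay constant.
λ = ln(2)/t½ = 8.796e-5 year⁻¹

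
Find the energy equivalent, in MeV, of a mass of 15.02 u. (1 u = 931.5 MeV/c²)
E = mc² = 13990 MeV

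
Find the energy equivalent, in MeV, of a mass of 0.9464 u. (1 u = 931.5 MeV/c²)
E = mc² = 881.6 MeV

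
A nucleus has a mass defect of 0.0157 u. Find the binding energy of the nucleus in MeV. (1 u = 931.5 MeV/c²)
B.E. = Δm × 931.5 = 14.62 MeV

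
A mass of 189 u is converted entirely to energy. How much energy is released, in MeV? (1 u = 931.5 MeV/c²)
E = mc² = 1.761e5 MeV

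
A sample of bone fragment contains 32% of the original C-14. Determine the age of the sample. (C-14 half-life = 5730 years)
Age = t½ × log₂(1/ratio) = 9419 years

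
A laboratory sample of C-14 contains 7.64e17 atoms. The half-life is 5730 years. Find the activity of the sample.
A = λN = 9.242e13 decays/year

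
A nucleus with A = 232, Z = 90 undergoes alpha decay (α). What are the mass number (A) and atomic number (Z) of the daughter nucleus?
Daughter: A = 228, Z = 88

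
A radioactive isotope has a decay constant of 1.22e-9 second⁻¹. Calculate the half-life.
t½ = ln(2)/λ = 5.682e8 seconds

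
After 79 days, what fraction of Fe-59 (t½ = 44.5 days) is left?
N/N₀ = (1/2)^(t/t½) = 0.2921 = 29.2%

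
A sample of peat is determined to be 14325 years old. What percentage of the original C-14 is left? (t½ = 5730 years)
N/N₀ = (1/2)^(t/t½) = 0.1768 = 17.7%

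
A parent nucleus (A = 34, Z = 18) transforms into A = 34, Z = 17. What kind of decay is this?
ΔA = 0, ΔZ = -1 ⇒ beta-plus decay (β⁺) or electron capture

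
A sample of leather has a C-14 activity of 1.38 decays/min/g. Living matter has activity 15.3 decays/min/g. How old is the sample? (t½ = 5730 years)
Age = t½ × log₂(A₀/A) = 19890 years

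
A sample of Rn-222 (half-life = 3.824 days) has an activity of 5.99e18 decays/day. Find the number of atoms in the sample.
N = A/λ = 3.305e19 atoms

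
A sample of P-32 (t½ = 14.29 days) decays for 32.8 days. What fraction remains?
N/N₀ = (1/2)^(t/t½) = 0.2037 = 20.4%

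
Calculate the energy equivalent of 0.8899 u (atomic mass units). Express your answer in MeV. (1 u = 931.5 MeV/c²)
E = mc² = 828.9 MeV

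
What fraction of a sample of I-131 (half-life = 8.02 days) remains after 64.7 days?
N/N₀ = (1/2)^(t/t½) = 0.003728 = 0.373%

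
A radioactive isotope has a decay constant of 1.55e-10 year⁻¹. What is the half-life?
t½ = ln(2)/λ = 4.472e9 years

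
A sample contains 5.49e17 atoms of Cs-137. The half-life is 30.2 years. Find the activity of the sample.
A = λN = 1.26e16 decays/year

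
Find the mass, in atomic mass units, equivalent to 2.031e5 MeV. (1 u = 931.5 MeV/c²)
m = E/c² = 218 u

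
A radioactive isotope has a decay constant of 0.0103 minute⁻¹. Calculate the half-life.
t½ = ln(2)/λ = 67.3 minutes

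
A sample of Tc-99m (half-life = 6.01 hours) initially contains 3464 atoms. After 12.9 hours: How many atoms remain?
N = N₀(1/2)^(t/t½) = 782.4 atoms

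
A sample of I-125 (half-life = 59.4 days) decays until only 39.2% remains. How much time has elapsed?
t = t½ × log₂(N₀/N) = 80.25 days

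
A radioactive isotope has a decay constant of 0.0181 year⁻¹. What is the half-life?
t½ = ln(2)/λ = 38.3 years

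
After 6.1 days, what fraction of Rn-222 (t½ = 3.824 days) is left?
N/N₀ = (1/2)^(t/t½) = 0.331 = 33.1%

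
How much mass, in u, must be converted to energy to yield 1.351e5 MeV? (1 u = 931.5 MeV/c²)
m = E/c² = 145 u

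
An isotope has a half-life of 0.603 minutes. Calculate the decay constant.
λ = ln(2)/t½ = 1.149 minute⁻¹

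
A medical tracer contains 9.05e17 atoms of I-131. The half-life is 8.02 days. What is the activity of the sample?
A = λN = 7.822e16 decays/day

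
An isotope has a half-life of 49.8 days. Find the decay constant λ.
λ = ln(2)/t½ = 0.01392 day⁻¹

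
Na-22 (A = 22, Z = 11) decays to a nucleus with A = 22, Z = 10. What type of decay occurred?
ΔA = 0, ΔZ = -1 ⇒ beta-plus decay (β⁺) or electron capture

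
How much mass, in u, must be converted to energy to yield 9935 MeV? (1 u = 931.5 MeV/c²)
m = E/c² = 10.67 u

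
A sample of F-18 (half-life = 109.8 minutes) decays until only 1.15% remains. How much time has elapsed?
t = t½ × log₂(N₀/N) = 707.4 minutes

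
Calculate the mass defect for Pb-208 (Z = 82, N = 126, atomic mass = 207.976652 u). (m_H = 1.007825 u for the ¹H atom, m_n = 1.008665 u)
Δm = Z·m_H + N·m_n − M = 1.757 u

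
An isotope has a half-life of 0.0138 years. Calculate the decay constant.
λ = ln(2)/t½ = 50.23 year⁻¹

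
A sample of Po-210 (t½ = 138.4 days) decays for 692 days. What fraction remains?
N/N₀ = (1/2)^(t/t½) = 0.03125 = 3.12%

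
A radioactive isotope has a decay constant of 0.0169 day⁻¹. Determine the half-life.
t½ = ln(2)/λ = 41.01 days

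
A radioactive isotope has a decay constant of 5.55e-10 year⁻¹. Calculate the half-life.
t½ = ln(2)/λ = 1.249e9 years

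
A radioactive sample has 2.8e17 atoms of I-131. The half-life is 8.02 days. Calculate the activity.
A = λN = 2.42e16 decays/day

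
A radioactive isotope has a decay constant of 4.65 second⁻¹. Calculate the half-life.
t½ = ln(2)/λ = 0.1491 seconds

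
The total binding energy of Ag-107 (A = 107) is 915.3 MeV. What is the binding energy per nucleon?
B.E./A = 915.3/107 = 8.554 MeV/nucleon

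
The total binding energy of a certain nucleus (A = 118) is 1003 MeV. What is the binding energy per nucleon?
B.E./A = 1003/118 = 8.5 MeV/nucleon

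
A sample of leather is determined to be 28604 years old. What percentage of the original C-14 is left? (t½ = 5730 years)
N/N₀ = (1/2)^(t/t½) = 0.03142 = 3.14%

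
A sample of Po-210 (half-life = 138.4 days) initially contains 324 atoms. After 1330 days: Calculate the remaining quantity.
N = N₀(1/2)^(t/t½) = 0.4147 atoms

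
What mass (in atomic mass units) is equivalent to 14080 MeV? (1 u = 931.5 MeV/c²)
m = E/c² = 15.12 u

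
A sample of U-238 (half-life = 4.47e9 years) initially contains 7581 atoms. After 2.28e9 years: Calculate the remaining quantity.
N = N₀(1/2)^(t/t½) = 5323 atoms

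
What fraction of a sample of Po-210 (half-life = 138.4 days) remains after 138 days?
N/N₀ = (1/2)^(t/t½) = 0.501 = 50.1%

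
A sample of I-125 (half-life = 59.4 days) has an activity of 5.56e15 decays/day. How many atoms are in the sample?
N = A/λ = 4.765e17 atoms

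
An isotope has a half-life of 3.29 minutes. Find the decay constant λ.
λ = ln(2)/t½ = 0.2107 minute⁻¹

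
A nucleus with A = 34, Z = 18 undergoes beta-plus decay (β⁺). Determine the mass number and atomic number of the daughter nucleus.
Daughter: A = 34, Z = 17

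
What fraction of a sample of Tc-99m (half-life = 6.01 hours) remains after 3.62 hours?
N/N₀ = (1/2)^(t/t½) = 0.6587 = 65.9%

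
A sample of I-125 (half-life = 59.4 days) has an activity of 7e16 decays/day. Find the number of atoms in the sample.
N = A/λ = 5.999e18 atoms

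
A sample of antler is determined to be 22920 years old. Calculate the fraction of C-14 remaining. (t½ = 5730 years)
N/N₀ = (1/2)^(t/t½) = 0.0625 = 6.25%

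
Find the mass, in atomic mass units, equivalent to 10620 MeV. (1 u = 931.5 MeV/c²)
m = E/c² = 11.4 u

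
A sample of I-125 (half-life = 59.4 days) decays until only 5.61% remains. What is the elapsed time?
t = t½ × log₂(N₀/N) = 246.9 days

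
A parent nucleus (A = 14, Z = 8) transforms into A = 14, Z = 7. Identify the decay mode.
ΔA = 0, ΔZ = -1 ⇒ beta-plus decay (β⁺) or electron capture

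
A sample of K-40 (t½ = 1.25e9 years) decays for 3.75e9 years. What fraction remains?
N/N₀ = (1/2)^(t/t½) = 0.125 = 12.5%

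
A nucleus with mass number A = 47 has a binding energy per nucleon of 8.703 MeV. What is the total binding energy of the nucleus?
B.E. = 8.703 × 47 = 409 MeV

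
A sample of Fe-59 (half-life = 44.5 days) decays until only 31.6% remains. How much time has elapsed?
t = t½ × log₂(N₀/N) = 73.96 days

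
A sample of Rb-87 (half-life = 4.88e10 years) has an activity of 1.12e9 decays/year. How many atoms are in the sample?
N = A/λ = 7.885e19 atoms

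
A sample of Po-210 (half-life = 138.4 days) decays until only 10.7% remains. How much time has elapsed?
t = t½ × log₂(N₀/N) = 446.2 days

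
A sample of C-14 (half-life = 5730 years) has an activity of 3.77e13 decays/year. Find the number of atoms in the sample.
N = A/λ = 3.117e17 atoms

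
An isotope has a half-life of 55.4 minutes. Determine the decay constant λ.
λ = ln(2)/t½ = 0.01251 minute⁻¹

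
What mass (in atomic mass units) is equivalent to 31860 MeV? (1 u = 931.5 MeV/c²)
m = E/c² = 34.2 u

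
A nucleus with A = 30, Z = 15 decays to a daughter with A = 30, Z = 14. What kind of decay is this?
ΔA = 0, ΔZ = -1 ⇒ beta-plus decay (β⁺) or electron capture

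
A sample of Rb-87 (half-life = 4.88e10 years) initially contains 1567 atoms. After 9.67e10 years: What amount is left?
N = N₀(1/2)^(t/t½) = 396.8 atoms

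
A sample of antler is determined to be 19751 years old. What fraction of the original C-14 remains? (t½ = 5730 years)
N/N₀ = (1/2)^(t/t½) = 0.0917 = 9.17%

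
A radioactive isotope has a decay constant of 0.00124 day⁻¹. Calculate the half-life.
t½ = ln(2)/λ = 559 days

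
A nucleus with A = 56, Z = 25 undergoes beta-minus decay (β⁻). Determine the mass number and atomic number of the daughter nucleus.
Daughter: A = 56, Z = 26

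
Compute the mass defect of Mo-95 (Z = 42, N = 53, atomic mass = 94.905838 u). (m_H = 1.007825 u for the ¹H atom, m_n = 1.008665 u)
Δm = Z·m_H + N·m_n − M = 0.8821 u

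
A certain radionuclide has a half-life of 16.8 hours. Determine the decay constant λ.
λ = ln(2)/t½ = 0.04126 hour⁻¹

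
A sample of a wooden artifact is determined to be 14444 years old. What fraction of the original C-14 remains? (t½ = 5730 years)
N/N₀ = (1/2)^(t/t½) = 0.1743 = 17.4%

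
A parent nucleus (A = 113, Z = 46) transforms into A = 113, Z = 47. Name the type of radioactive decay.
ΔA = 0, ΔZ = +1 ⇒ beta-minus decay (β⁻)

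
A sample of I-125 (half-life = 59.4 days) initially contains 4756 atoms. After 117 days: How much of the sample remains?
N = N₀(1/2)^(t/t½) = 1214 atoms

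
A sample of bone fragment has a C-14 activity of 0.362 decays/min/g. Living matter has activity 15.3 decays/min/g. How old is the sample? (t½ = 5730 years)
Age = t½ × log₂(A₀/A) = 30950 years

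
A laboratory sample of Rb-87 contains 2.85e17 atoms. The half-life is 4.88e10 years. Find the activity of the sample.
A = λN = 4.048e6 decays/year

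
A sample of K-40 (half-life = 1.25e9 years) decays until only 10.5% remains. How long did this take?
t = t½ × log₂(N₀/N) = 4.064e9 years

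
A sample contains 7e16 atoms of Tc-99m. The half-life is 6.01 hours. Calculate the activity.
A = λN = 8.073e15 decays/hour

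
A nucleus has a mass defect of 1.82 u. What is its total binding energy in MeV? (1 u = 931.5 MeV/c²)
B.E. = Δm × 931.5 = 1695 MeV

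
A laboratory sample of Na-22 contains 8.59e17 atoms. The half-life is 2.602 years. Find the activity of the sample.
A = λN = 2.288e17 decays/year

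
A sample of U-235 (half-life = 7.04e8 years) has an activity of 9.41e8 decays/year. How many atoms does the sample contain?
N = A/λ = 9.557e17 atoms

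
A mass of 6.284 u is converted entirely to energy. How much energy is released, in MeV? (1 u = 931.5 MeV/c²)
E = mc² = 5854 MeV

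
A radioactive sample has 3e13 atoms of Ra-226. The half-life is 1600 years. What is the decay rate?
A = λN = 1.3e10 decays/year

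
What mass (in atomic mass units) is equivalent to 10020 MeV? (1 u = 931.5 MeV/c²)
m = E/c² = 10.76 u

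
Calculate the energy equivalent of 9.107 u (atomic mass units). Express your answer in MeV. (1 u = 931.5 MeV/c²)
E = mc² = 8483 MeV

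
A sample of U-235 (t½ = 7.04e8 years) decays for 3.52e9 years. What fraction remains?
N/N₀ = (1/2)^(t/t½) = 0.03125 = 3.12%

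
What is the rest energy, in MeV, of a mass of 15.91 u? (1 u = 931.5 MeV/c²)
E = mc² = 14820 MeV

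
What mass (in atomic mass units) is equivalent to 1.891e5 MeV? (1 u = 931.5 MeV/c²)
m = E/c² = 203 u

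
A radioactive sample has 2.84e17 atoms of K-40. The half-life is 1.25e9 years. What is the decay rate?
A = λN = 1.575e8 decays/year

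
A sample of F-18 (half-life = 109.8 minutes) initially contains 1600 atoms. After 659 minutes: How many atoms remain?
N = N₀(1/2)^(t/t½) = 24.97 atoms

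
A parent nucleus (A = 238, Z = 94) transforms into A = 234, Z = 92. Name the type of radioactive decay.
ΔA = -4, ΔZ = -2 ⇒ alpha decay (α)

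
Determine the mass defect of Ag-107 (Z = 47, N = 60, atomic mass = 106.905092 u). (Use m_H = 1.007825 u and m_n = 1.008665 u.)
Δm = Z·m_H + N·m_n − M = 0.9826 u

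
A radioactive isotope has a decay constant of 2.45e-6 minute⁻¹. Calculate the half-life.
t½ = ln(2)/λ = 2.829e5 minutes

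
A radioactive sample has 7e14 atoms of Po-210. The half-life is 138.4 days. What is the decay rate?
A = λN = 3.506e12 decays/day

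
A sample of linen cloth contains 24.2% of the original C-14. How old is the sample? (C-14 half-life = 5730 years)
Age = t½ × log₂(1/ratio) = 11730 years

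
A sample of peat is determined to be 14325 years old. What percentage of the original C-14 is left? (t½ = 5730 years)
N/N₀ = (1/2)^(t/t½) = 0.1768 = 17.7%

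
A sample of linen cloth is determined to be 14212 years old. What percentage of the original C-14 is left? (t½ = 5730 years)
N/N₀ = (1/2)^(t/t½) = 0.1792 = 17.9%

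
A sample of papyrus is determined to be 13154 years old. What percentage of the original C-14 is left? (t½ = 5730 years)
N/N₀ = (1/2)^(t/t½) = 0.2037 = 20.4%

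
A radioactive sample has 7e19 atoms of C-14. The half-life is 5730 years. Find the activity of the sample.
A = λN = 8.468e15 decays/year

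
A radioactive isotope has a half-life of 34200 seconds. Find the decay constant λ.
λ = ln(2)/t½ = 2.027e-5 second⁻¹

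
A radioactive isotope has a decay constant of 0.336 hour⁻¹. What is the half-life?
t½ = ln(2)/λ = 2.063 hours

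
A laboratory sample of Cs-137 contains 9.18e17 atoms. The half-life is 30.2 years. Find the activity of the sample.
A = λN = 2.107e16 decays/year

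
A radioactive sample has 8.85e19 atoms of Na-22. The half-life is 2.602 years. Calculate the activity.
A = λN = 2.358e19 decays/year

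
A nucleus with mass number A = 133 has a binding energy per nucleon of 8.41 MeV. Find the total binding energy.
B.E. = 8.41 × 133 = 1119 MeV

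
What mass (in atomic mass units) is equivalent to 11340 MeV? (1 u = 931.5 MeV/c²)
m = E/c² = 12.17 u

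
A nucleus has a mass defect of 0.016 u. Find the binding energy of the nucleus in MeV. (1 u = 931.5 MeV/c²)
B.E. = Δm × 931.5 = 14.9 MeV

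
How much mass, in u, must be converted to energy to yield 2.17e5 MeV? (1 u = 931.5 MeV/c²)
m = E/c² = 233 u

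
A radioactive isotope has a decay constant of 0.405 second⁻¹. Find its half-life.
t½ = ln(2)/λ = 1.711 seconds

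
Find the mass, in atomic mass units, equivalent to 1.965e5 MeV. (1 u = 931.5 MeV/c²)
m = E/c² = 211 u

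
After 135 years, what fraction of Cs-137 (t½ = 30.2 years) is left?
N/N₀ = (1/2)^(t/t½) = 0.04512 = 4.51%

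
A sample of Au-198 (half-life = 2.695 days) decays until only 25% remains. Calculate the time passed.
t = t½ × log₂(N₀/N) = 5.39 days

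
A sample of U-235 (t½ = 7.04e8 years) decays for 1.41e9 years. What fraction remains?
N/N₀ = (1/2)^(t/t½) = 0.2495 = 25%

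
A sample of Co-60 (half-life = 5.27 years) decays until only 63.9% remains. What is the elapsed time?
t = t½ × log₂(N₀/N) = 3.405 years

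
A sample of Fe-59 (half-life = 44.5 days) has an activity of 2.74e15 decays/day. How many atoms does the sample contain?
N = A/λ = 1.759e17 atoms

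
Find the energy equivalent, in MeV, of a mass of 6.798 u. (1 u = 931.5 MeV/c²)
E = mc² = 6332 MeV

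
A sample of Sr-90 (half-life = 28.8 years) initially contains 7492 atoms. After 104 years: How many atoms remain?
N = N₀(1/2)^(t/t½) = 613.1 atoms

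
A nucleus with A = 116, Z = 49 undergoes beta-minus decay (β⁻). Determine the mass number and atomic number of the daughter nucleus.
Daughter: A = 116, Z = 50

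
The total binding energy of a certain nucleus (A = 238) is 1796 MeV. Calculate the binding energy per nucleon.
B.E./A = 1796/238 = 7.546 MeV/nucleon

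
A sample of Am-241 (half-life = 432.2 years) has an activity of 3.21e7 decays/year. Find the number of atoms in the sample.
N = A/λ = 2.002e10 atoms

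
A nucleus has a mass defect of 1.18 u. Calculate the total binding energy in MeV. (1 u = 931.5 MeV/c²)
B.E. = Δm × 931.5 = 1099 MeV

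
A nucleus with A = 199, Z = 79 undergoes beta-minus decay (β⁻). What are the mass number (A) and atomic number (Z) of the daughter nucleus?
Daughter: A = 199, Z = 80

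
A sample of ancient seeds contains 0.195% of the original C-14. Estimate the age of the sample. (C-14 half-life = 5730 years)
Age = t½ × log₂(1/ratio) = 51580 years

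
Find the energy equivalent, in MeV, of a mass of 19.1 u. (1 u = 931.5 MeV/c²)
E = mc² = 17790 MeV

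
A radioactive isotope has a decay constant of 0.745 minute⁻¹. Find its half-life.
t½ = ln(2)/λ = 0.9304 minutes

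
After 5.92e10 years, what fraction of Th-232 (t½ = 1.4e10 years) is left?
N/N₀ = (1/2)^(t/t½) = 0.05334 = 5.33%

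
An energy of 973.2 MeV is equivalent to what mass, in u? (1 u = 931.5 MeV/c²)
m = E/c² = 1.045 u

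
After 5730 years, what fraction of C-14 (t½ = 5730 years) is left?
N/N₀ = (1/2)^(t/t½) = 0.5 = 50%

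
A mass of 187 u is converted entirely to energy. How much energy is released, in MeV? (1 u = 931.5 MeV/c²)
E = mc² = 1.742e5 MeV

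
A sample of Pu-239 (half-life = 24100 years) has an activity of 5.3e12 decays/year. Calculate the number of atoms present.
N = A/λ = 1.843e17 atoms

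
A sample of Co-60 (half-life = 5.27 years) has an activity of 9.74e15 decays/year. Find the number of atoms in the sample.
N = A/λ = 7.405e16 atoms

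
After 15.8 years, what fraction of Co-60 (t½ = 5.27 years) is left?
N/N₀ = (1/2)^(t/t½) = 0.1252 = 12.5%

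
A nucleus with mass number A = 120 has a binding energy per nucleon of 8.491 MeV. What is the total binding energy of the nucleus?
B.E. = 8.491 × 120 = 1019 MeV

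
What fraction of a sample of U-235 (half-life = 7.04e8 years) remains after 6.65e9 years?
N/N₀ = (1/2)^(t/t½) = 0.001434 = 0.143%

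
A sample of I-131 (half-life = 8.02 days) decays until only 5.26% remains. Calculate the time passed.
t = t½ × log₂(N₀/N) = 34.08 days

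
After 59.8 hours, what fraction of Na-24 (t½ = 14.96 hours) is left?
N/N₀ = (1/2)^(t/t½) = 0.06262 = 6.26%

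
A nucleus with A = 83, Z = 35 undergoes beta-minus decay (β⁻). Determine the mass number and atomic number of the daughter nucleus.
Daughter: A = 83, Z = 36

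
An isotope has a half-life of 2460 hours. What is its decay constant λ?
λ = ln(2)/t½ = 2.818e-4 hour⁻¹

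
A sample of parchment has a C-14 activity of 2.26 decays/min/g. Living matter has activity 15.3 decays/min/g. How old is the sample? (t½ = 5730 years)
Age = t½ × log₂(A₀/A) = 15810 years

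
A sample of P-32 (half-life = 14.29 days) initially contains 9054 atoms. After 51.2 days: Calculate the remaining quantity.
N = N₀(1/2)^(t/t½) = 755.6 atoms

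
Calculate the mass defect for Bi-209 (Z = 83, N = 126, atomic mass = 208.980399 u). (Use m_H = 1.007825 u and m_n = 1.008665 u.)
Δm = Z·m_H + N·m_n − M = 1.761 u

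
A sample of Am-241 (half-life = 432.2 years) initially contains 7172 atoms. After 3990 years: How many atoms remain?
N = N₀(1/2)^(t/t½) = 11.93 atoms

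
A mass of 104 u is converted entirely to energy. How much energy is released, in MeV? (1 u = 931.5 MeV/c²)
E = mc² = 96880 MeV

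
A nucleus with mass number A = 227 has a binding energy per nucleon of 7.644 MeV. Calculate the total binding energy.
B.E. = 7.644 × 227 = 1735 MeV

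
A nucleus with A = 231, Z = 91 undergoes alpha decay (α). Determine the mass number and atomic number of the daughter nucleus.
Daughter: A = 227, Z = 89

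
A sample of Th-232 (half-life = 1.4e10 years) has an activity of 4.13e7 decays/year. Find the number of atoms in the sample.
N = A/λ = 8.342e17 atoms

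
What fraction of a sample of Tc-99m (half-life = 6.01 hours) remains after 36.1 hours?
N/N₀ = (1/2)^(t/t½) = 0.01555 = 1.56%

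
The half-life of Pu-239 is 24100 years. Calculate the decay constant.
λ = ln(2)/t½ = 2.876e-5 year⁻¹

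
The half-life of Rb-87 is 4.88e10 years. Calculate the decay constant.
λ = ln(2)/t½ = 1.42e-11 year⁻¹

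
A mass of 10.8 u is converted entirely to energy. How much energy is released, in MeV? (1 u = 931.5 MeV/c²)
E = mc² = 10060 MeV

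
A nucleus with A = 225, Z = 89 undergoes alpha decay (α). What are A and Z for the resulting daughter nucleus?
Daughter: A = 221, Z = 87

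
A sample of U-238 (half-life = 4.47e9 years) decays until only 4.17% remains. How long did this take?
t = t½ × log₂(N₀/N) = 2.049e10 years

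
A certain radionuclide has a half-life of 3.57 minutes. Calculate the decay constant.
λ = ln(2)/t½ = 0.1942 minute⁻¹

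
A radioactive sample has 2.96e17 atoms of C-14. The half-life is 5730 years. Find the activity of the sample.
A = λN = 3.581e13 decays/year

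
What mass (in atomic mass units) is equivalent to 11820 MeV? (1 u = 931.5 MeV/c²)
m = E/c² = 12.69 u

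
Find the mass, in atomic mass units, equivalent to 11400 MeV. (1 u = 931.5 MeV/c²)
m = E/c² = 12.24 u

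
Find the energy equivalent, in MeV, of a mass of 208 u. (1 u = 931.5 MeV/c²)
E = mc² = 1.938e5 MeV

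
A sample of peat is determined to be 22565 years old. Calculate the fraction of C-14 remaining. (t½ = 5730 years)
N/N₀ = (1/2)^(t/t½) = 0.06524 = 6.52%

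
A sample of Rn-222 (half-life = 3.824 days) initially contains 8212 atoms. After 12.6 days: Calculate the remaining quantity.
N = N₀(1/2)^(t/t½) = 836.7 atoms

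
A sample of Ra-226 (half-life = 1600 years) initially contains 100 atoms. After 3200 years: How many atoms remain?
N = N₀(1/2)^(t/t½) = 25 atoms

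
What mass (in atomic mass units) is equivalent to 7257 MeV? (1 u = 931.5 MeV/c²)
m = E/c² = 7.791 u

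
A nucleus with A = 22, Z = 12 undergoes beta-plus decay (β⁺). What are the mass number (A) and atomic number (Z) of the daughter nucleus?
Daughter: A = 22, Z = 11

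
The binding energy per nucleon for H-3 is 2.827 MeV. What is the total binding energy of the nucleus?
B.E. = 2.827 × 3 = 8.481 MeV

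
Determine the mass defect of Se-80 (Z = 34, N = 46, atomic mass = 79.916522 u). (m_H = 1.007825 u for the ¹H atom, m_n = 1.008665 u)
Δm = Z·m_H + N·m_n − M = 0.7481 u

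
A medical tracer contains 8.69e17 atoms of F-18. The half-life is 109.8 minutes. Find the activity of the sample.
A = λN = 5.486e15 decays/minute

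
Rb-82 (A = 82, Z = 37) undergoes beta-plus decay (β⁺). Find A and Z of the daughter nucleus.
Daughter: A = 82, Z = 36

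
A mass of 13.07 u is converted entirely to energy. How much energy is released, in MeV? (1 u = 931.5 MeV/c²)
E = mc² = 12170 MeV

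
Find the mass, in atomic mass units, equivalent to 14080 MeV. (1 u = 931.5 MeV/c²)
m = E/c² = 15.12 u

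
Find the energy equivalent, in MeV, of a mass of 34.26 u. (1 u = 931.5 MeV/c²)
E = mc² = 31910 MeV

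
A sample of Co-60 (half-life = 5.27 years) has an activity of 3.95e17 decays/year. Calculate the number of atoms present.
N = A/λ = 3.003e18 atoms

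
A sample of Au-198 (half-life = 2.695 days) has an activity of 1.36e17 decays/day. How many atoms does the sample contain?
N = A/λ = 5.288e17 atoms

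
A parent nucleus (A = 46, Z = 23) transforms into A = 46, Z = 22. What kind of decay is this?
ΔA = 0, ΔZ = -1 ⇒ beta-plus decay (β⁺) or electron capture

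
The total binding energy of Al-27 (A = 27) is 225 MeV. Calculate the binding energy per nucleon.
B.E./A = 225/27 = 8.333 MeV/nucleon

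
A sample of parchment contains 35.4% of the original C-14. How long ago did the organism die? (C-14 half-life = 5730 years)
Age = t½ × log₂(1/ratio) = 8585 years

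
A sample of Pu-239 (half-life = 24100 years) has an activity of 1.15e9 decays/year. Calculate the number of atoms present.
N = A/λ = 3.998e13 atoms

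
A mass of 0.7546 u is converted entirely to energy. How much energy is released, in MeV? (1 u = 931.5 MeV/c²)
E = mc² = 702.9 MeV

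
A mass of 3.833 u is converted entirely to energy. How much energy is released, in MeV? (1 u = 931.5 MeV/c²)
E = mc² = 3570 MeV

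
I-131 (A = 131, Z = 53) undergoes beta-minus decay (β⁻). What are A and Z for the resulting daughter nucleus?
Daughter: A = 131, Z = 54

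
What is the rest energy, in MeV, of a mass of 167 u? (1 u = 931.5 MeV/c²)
E = mc² = 1.556e5 MeV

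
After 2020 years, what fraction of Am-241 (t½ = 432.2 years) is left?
N/N₀ = (1/2)^(t/t½) = 0.03918 = 3.92%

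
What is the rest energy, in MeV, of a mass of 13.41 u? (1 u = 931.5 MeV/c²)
E = mc² = 12490 MeV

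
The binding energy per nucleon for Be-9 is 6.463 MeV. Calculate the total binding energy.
B.E. = 6.463 × 9 = 58.17 MeV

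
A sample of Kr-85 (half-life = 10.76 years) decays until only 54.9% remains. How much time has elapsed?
t = t½ × log₂(N₀/N) = 9.309 years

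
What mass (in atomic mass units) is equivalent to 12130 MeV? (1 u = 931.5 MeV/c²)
m = E/c² = 13.02 u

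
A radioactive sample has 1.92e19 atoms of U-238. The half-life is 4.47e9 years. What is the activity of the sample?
A = λN = 2.977e9 decays/year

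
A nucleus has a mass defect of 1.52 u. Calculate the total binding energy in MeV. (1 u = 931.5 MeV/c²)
B.E. = Δm × 931.5 = 1416 MeV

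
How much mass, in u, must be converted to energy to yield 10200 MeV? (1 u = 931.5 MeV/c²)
m = E/c² = 10.95 u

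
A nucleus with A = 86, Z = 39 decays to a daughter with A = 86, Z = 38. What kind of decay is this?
ΔA = 0, ΔZ = -1 ⇒ beta-plus decay (β⁺) or electron capture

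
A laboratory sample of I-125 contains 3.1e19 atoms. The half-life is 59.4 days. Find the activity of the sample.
A = λN = 3.617e17 decays/day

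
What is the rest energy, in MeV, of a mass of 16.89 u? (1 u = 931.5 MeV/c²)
E = mc² = 15730 MeV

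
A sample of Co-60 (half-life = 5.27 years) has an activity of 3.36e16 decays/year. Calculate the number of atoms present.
N = A/λ = 2.555e17 atoms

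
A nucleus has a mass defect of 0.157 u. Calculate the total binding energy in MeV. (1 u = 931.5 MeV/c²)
B.E. = Δm × 931.5 = 146.2 MeV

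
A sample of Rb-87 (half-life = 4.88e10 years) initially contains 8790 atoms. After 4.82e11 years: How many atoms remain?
N = N₀(1/2)^(t/t½) = 9.348 atoms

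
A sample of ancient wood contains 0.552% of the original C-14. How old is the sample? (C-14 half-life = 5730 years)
Age = t½ × log₂(1/ratio) = 42980 years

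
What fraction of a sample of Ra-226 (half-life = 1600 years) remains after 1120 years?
N/N₀ = (1/2)^(t/t½) = 0.6156 = 61.6%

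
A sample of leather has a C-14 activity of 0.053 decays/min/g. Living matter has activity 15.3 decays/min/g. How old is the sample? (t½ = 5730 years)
Age = t½ × log₂(A₀/A) = 46830 years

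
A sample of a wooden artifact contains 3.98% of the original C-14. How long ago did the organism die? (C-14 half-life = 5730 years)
Age = t½ × log₂(1/ratio) = 26650 years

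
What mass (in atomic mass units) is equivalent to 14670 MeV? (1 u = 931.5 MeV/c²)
m = E/c² = 15.75 u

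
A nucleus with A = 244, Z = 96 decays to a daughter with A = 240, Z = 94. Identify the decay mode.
ΔA = -4, ΔZ = -2 ⇒ alpha decay (α)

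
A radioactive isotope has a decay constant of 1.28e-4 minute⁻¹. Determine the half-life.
t½ = ln(2)/λ = 5415 minutes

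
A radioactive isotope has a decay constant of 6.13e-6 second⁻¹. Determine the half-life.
t½ = ln(2)/λ = 1.131e5 seconds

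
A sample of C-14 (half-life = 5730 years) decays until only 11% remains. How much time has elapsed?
t = t½ × log₂(N₀/N) = 18250 years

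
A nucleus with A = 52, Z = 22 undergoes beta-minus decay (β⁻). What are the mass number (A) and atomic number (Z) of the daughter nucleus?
Daughter: A = 52, Z = 23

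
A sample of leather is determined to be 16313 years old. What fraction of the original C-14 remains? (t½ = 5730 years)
N/N₀ = (1/2)^(t/t½) = 0.139 = 13.9%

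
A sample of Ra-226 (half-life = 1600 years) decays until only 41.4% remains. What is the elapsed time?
t = t½ × log₂(N₀/N) = 2036 years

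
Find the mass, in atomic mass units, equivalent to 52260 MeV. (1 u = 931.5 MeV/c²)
m = E/c² = 56.1 u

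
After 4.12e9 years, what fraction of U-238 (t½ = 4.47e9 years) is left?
N/N₀ = (1/2)^(t/t½) = 0.5279 = 52.8%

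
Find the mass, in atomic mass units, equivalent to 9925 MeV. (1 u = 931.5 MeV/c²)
m = E/c² = 10.65 u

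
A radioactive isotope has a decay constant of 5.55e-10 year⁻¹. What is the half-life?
t½ = ln(2)/λ = 1.249e9 years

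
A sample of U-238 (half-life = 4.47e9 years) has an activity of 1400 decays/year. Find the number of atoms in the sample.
N = A/λ = 9.028e12 atoms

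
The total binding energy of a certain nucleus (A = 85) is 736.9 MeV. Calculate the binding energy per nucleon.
B.E./A = 736.9/85 = 8.669 MeV/nucleon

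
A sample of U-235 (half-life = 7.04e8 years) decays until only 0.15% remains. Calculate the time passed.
t = t½ × log₂(N₀/N) = 6.604e9 years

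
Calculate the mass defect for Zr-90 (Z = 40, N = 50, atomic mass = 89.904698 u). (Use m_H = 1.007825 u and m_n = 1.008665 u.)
Δm = Z·m_H + N·m_n − M = 0.8416 u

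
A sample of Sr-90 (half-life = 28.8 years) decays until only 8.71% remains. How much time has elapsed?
t = t½ × log₂(N₀/N) = 101.4 years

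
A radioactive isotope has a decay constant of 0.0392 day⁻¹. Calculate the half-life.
t½ = ln(2)/λ = 17.68 days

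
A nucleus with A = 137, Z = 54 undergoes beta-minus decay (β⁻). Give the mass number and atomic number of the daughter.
Daughter: A = 137, Z = 55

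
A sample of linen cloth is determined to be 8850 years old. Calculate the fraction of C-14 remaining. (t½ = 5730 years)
N/N₀ = (1/2)^(t/t½) = 0.3428 = 34.3%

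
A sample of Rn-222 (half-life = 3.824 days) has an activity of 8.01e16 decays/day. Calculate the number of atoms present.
N = A/λ = 4.419e17 atoms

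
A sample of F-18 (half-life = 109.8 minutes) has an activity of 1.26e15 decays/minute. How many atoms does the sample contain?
N = A/λ = 1.996e17 atoms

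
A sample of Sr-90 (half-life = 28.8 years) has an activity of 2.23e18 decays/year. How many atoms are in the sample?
N = A/λ = 9.266e19 atoms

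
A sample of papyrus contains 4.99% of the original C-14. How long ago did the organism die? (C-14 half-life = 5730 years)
Age = t½ × log₂(1/ratio) = 24780 years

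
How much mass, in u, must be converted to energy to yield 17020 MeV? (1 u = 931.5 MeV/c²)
m = E/c² = 18.27 u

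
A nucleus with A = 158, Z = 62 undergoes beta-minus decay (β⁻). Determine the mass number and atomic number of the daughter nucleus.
Daughter: A = 158, Z = 63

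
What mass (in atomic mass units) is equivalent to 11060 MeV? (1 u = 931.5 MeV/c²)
m = E/c² = 11.87 u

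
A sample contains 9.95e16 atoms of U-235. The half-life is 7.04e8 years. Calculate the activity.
A = λN = 9.797e7 decays/year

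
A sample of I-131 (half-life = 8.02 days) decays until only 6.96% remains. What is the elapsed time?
t = t½ × log₂(N₀/N) = 30.84 days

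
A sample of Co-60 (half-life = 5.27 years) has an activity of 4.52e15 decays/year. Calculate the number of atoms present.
N = A/λ = 3.437e16 atoms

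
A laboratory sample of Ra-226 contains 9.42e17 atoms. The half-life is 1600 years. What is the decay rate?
A = λN = 4.081e14 decays/year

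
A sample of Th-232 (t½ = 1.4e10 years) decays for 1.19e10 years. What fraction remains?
N/N₀ = (1/2)^(t/t½) = 0.5548 = 55.5%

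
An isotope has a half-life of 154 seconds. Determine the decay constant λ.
λ = ln(2)/t½ = 0.004501 second⁻¹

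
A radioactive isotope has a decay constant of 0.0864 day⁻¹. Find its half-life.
t½ = ln(2)/λ = 8.023 days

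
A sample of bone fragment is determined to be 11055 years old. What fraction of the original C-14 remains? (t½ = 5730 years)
N/N₀ = (1/2)^(t/t½) = 0.2626 = 26.3%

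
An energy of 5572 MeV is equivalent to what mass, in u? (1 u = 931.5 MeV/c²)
m = E/c² = 5.982 u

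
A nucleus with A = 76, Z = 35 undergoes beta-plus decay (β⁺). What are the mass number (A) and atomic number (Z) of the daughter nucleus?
Daughter: A = 76, Z = 34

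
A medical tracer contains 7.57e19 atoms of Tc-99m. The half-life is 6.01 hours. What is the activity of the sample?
A = λN = 8.731e18 decays/hour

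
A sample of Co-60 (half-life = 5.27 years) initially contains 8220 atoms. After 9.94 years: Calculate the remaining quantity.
N = N₀(1/2)^(t/t½) = 2224 atoms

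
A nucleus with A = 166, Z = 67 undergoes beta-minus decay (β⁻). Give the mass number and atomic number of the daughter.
Daughter: A = 166, Z = 68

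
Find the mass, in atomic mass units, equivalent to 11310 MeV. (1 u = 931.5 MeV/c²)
m = E/c² = 12.14 u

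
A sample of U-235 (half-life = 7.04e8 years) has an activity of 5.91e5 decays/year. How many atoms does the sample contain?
N = A/λ = 6.003e14 atoms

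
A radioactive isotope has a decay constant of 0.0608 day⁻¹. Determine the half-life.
t½ = ln(2)/λ = 11.4 days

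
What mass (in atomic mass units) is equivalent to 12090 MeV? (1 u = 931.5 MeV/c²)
m = E/c² = 12.98 u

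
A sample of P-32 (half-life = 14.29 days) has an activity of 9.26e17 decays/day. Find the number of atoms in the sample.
N = A/λ = 1.909e19 atoms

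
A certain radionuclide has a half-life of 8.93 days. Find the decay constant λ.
λ = ln(2)/t½ = 0.07762 day⁻¹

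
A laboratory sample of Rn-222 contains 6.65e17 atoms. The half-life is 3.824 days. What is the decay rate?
A = λN = 1.205e17 decays/day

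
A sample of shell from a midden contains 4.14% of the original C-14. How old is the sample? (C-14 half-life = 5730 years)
Age = t½ × log₂(1/ratio) = 26320 years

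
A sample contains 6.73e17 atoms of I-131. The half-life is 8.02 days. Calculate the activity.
A = λN = 5.817e16 decays/day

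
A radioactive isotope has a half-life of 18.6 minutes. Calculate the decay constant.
λ = ln(2)/t½ = 0.03727 minute⁻¹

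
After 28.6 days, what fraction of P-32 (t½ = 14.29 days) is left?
N/N₀ = (1/2)^(t/t½) = 0.2498 = 25%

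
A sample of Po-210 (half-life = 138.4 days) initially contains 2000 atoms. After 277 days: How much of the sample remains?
N = N₀(1/2)^(t/t½) = 499.5 atoms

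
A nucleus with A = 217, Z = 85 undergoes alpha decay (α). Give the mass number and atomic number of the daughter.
Daughter: A = 213, Z = 83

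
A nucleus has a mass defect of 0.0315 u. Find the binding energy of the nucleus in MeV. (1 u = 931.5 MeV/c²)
B.E. = Δm × 931.5 = 29.34 MeV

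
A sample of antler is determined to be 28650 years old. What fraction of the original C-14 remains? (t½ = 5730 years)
N/N₀ = (1/2)^(t/t½) = 0.03125 = 3.12%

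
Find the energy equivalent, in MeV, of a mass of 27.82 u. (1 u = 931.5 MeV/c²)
E = mc² = 25910 MeV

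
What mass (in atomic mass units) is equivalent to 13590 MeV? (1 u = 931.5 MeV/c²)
m = E/c² = 14.59 u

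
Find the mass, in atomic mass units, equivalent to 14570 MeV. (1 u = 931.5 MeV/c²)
m = E/c² = 15.64 u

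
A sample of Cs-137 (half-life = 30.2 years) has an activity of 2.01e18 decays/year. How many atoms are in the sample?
N = A/λ = 8.757e19 atoms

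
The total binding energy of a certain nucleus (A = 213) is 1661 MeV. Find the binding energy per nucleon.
B.E./A = 1661/213 = 7.798 MeV/nucleon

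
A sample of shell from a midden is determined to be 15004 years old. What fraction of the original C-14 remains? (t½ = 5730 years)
N/N₀ = (1/2)^(t/t½) = 0.1628 = 16.3%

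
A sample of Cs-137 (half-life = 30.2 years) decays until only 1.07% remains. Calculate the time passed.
t = t½ × log₂(N₀/N) = 197.7 years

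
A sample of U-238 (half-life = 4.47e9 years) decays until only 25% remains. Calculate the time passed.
t = t½ × log₂(N₀/N) = 8.94e9 years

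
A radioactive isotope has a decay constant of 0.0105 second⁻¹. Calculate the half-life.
t½ = ln(2)/λ = 66.01 seconds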